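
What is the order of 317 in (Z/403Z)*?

60

ord(317) | φ(403) = φ(13·31) = (13−1)·(31−1) = 12·30 = 360 = 2^3 · 3^2 · 5.
Divisors of 360: 1, 2, 3, 4, 5, 6, 8, 9, 10, 12, 15, 18, 20, 24, 30, 36, 40, 45, 60, 72, 90, 120, 180, 360.
Test each divisor d:
317^1 ≡ 317 (mod 403)
317^2 ≡ 142 (mod 403)
317^3 ≡ 281 (mod 403)
317^4 ≡ 14 (mod 403)
317^5 ≡ 5 (mod 403)
317^6 ≡ 376 (mod 403)
317^8 ≡ 196 (mod 403)
317^9 ≡ 70 (mod 403)
317^10 ≡ 25 (mod 403)
317^12 ≡ 326 (mod 403)
317^15 ≡ 125 (mod 403)
317^18 ≡ 64 (mod 403)
317^20 ≡ 222 (mod 403)
317^24 ≡ 287 (mod 403)
317^30 ≡ 311 (mod 403)
317^36 ≡ 66 (mod 403)
317^40 ≡ 118 (mod 403)
317^45 ≡ 187 (mod 403)
317^60 ≡ 1 (mod 403) ✓
So ord_403(317) = 60.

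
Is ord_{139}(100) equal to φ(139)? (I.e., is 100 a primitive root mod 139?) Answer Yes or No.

φ(139) = 139 − 1 = 138 = 2 · 3 · 23.
100 is a primitive root mod 139 iff 100^(φ(139)/q) ≢ 1 for every prime q | φ(139), i.e. q ∈ {2, 3, 23}.
100^69 ≡ 1 (mod 139)  [q = 2: ≡ 1 ✗]
100^46 ≡ 1 (mod 139)  [q = 3: ≡ 1 ✗]
100^6 ≡ 44 (mod 139)  [q = 23: ≢ 1 ✓]
Since 100^69 ≡ 1, the order of 100 divides 69 < 138, so 100 is not a primitive root.

No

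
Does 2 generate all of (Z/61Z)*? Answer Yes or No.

Yes

φ(61) = 61 − 1 = 60 = 2^2 · 3 · 5.
An element g generates (Z/61Z)^× iff g^(60/q) ≢ 1 (mod 61) for each prime q ∈ {2, 3, 5}.
2^30 ≡ 60 (mod 61)  [q = 2: ≢ 1 ✓]
2^20 ≡ 47 (mod 61)  [q = 3: ≢ 1 ✓]
2^12 ≡ 9 (mod 61)  [q = 5: ≢ 1 ✓]
None equal 1, so ord_61(2) = 60: 2 is a primitive root.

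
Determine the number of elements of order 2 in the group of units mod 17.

1

φ(17) = 17 − 1 = 16 = 2^4.
(Z/17Z)^× is cyclic (|G| = 16); a cyclic group of order m has exactly φ(d) elements of each order d | m, and none otherwise.
2 | 16, and φ(2) = 2 − 1 = 1.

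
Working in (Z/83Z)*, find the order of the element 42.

82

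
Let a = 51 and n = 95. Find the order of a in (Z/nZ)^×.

18

The order of 51 must divide φ(95) = φ(5·19) = (5−1)·(19−1) = 4·18 = 72 = 2^3 · 3^2.
Divisors of 72: 1, 2, 3, 4, 6, 8, 9, 12, 18, 24, 36, 72.
Test each divisor d:
51^1 ≡ 51
51^2 ≡ 36
51^3 ≡ 31
51^4 ≡ 61
51^6 ≡ 11
51^8 ≡ 16
51^9 ≡ 56
51^12 ≡ 26
51^18 ≡ 1
So ord_95(51) = 18.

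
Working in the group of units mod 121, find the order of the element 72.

110

The order of 72 must divide φ(121) = φ(11^2) = 11·(11−1) = 110 = 2 · 5 · 11.
Divisors of 110: 1, 2, 5, 10, 11, 22, 55, 110.
Compute 72^d (mod 121) for the divisors d until we hit 1:
72^1 ≡ 72 (mod 121)
72^2 ≡ 102 (mod 121)
72^5 ≡ 98 (mod 121)
72^10 ≡ 45 (mod 121)
72^11 ≡ 94 (mod 121)
72^22 ≡ 3 (mod 121)
72^55 ≡ 120 (mod 121)
72^110 ≡ 1 (mod 121) ✓
So ord_121(72) = 110.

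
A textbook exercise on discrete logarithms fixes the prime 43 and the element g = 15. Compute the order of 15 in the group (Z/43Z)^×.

The order of 15 must divide φ(43) = 43 − 1 = 42 = 2 · 3 · 7.
Divisors of 42: 1, 2, 3, 6, 7, 14, 21, 42.
Check 15^d mod 43 for each divisor in increasing order:
15^1 ≡ 15
15^2 ≡ 10
15^3 ≡ 21
15^6 ≡ 11
15^7 ≡ 36
15^14 ≡ 6
15^21 ≡ 1
The smallest such exponent is 21, so the order of 15 is 21.

21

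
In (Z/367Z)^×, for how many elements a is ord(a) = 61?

φ(367) = 367 − 1 = 366 = 2 · 3 · 61.
(Z/367Z)^× is cyclic (|G| = 366); a cyclic group of order m has exactly φ(d) elements of each order d | m, and none otherwise.
61 | 366, and φ(61) = 61 − 1 = 60.

60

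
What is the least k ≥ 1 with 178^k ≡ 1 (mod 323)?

24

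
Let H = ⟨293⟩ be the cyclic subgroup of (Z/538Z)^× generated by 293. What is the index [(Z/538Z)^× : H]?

ord(293) | φ(538) = φ(2)·φ(269) = 1·268 = 268 = 2^2 · 67.
Divisors of 268: 1, 2, 4, 67, 134, 268.
Test each divisor d:
293^1 ≡ 293 (mod 538)
293^2 ≡ 307 (mod 538)
293^4 ≡ 99 (mod 538)
293^67 ≡ 1 (mod 538) ✓
So ord_538(293) = 67, hence |⟨293⟩| = 67.
[(Z/538Z)^× : ⟨293⟩] = 268/67 = 4.

4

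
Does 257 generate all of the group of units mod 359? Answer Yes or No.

Yes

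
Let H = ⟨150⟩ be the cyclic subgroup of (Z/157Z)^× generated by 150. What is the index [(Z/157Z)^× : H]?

ord(150) | φ(157) = 157 − 1 = 156 = 2^2 · 3 · 13.
Divisors of 156: 1, 2, 3, 4, 6, 12, 13, 26, 39, 52, 78, 156.
Compute 150^d (mod 157) for the divisors d until we hit 1:
150^1 ≡ 150 (mod 157)
150^2 ≡ 49 (mod 157)
150^3 ≡ 128 (mod 157)
150^4 ≡ 46 (mod 157)
150^6 ≡ 56 (mod 157)
150^12 ≡ 153 (mod 157)
150^13 ≡ 28 (mod 157)
150^26 ≡ 156 (mod 157)
150^39 ≡ 129 (mod 157)
150^52 ≡ 1 (mod 157) ✓
The order of 150 is 52, so the subgroup it generates has 52 elements.
The index is φ(157) / ord(150) = 156 / 52 = 3.

3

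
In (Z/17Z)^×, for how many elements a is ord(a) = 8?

φ(17) = 17 − 1 = 16 = 2^4.
Since (Z/17Z)^× is cyclic of order 16, the number of elements of order d is φ(d) when d | 16 and 0 otherwise.
8 = 2^3 divides 16, and φ(8) = 4.

4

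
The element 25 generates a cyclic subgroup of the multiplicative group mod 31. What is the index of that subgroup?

By Lagrange's theorem, ord_31(25) divides φ(31) = 31 − 1 = 30 = 2 · 3 · 5.
Divisors of 30: 1, 2, 3, 5, 6, 10, 15, 30.
Compute 25^d (mod 31) for the divisors d until we hit 1:
25^1 ≡ 25 (mod 31)
25^2 ≡ 5 (mod 31)
25^3 ≡ 1 (mod 31) ✓
Thus |⟨25⟩| = ord(25) = 3.
The index is φ(31) / ord(25) = 30 / 3 = 10.

10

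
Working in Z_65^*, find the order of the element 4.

By Lagrange's theorem, ord_65(4) divides φ(65) = φ(5·13) = (5−1)·(13−1) = 4·12 = 48 = 2^4 · 3.
Divisors of 48: 1, 2, 3, 4, 6, 8, 12, 16, 24, 48.
Test each divisor d:
4^1 ≡ 4
4^2 ≡ 16
4^3 ≡ 64
4^4 ≡ 61
4^6 ≡ 1
Therefore the multiplicative order of 4 modulo 65 is 6.

6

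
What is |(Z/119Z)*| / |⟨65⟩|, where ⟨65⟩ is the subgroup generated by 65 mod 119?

2

ord(65) | φ(119) = φ(7·17) = (7−1)·(17−1) = 6·16 = 96 = 2^5 · 3.
Divisors of 96: 1, 2, 3, 4, 6, 8, 12, 16, 24, 32, 48, 96.
Test each divisor d:
65^1 ≡ 65 (mod 119)
65^2 ≡ 60 (mod 119)
65^3 ≡ 92 (mod 119)
65^4 ≡ 30 (mod 119)
65^6 ≡ 15 (mod 119)
65^8 ≡ 67 (mod 119)
65^12 ≡ 106 (mod 119)
65^16 ≡ 86 (mod 119)
65^24 ≡ 50 (mod 119)
65^32 ≡ 18 (mod 119)
65^48 ≡ 1 (mod 119) ✓
Thus |⟨65⟩| = ord(65) = 48.
The index is φ(119) / ord(65) = 96 / 48 = 2.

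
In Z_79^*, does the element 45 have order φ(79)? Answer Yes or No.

φ(79) = 79 − 1 = 78 = 2 · 3 · 13.
45 is a primitive root mod 79 iff 45^(φ(79)/q) ≢ 1 for every prime q | φ(79), i.e. q ∈ {2, 3, 13}.
45^39 ≡ 1 (mod 79)  [q = 2: ≡ 1 ✗]
45^26 ≡ 23 (mod 79)  [q = 3: ≢ 1 ✓]
45^6 ≡ 22 (mod 79)  [q = 13: ≢ 1 ✓]
The check at q = 2 fails, so 45 generates a proper subgroup.

No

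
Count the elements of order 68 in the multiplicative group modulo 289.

φ(289) = φ(17^2) = 17·(17−1) = 272 = 2^4 · 17.
Since (Z/289Z)^× is cyclic of order 272, the number of elements of order d is φ(d) when d | 272 and 0 otherwise.
68 = 2^2 · 17 divides 272, and φ(68) = 32.

32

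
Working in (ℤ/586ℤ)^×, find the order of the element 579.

By Lagrange's theorem, ord_586(579) divides φ(586) = φ(2)·φ(293) = 1·292 = 292 = 2^2 · 73.
Divisors of 292: 1, 2, 4, 73, 146, 292.
Check 579^d mod 586 for each divisor in increasing order:
579^1 ≡ 579 (mod 586)
579^2 ≡ 49 (mod 586)
579^4 ≡ 57 (mod 586)
579^73 ≡ 155 (mod 586)
579^146 ≡ 585 (mod 586)
579^292 ≡ 1 (mod 586) ✓
Hence ord(579) = 292.

292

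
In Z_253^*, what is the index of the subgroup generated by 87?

10

Since 87 ∈ (Z/253Z)^×, its order divides φ(253) = φ(11·23) = (11−1)·(23−1) = 10·22 = 220 = 2^2 · 5 · 11.
Divisors of 220: 1, 2, 4, 5, 10, 11, 20, 22, 44, 55, 110, 220.
Check 87^d mod 253 for each divisor in increasing order:
87^1 ≡ 87 (mod 253)
87^2 ≡ 232 (mod 253)
87^4 ≡ 188 (mod 253)
87^5 ≡ 164 (mod 253)
87^10 ≡ 78 (mod 253)
87^11 ≡ 208 (mod 253)
87^20 ≡ 12 (mod 253)
87^22 ≡ 1 (mod 253) ✓
So ord_253(87) = 22, hence |⟨87⟩| = 22.
Index = |(Z/253Z)^×| / |⟨87⟩| = 220 / 22 = 10.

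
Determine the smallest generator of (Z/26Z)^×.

φ(26) = φ(2)·φ(13) = 1·12 = 12 = 2^2 · 3.
g is a primitive root iff g^(12/q) ≢ 1 (mod 26) for each prime q ∈ {2, 3}.
g = 2: gcd(2, 26) = 2 > 1, not a unit — skip.
g = 3: 3^6 ≡ 1 — hits 1, so not a primitive root.
g = 4: gcd(4, 26) = 2 > 1, not a unit — skip.
g = 5: 5^6 ≡ 25; 5^4 ≡ 1 — hits 1, so not a primitive root.
g = 6: gcd(6, 26) = 2 > 1, not a unit — skip.
g = 7: 7^6 ≡ 25; 7^4 ≡ 9 — none is 1, so 7 is a primitive root.
Hence the least primitive root of 26 is 7.

7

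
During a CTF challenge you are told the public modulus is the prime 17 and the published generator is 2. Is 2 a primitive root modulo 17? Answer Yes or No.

No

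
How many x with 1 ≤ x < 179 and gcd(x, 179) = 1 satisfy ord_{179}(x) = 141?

0

φ(179) = 179 − 1 = 178 = 2 · 89.
In a cyclic group of order 178, there are φ(d) elements of order d for each divisor d of 178, and zero for non-divisors.
Here 178 is not a multiple of 141, so there are no elements of order 141.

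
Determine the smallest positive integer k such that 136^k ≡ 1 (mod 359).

179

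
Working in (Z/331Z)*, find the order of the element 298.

ord(298) | φ(331) = 331 − 1 = 330 = 2 · 3 · 5 · 11.
Divisors of 330: 1, 2, 3, 5, 6, 10, 11, 15, 22, 30, 33, 55, 66, 110, 165, 330.
Check 298^d mod 331 for each divisor in increasing order:
298^1 ≡ 298 (mod 331)
298^2 ≡ 96 (mod 331)
298^3 ≡ 142 (mod 331)
298^5 ≡ 61 (mod 331)
298^6 ≡ 304 (mod 331)
298^10 ≡ 80 (mod 331)
298^11 ≡ 8 (mod 331)
298^15 ≡ 246 (mod 331)
298^22 ≡ 64 (mod 331)
298^30 ≡ 274 (mod 331)
298^33 ≡ 181 (mod 331)
298^55 ≡ 330 (mod 331)
298^66 ≡ 323 (mod 331)
298^110 ≡ 1 (mod 331) ✓
Hence ord(298) = 110.

110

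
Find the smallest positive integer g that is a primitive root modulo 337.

10

φ(337) = 337 − 1 = 336 = 2^4 · 3 · 7.
Test candidates g = 2, 3, … against the prime factors q ∈ {2, 3, 7} of φ(337): g is a generator iff g^(336/q) ≢ 1 for every such q.
g = 2: 2^168 ≡ 1 — hits 1, so not a primitive root.
g = 3: 3^168 ≡ 1 — hits 1, so not a primitive root.
g = 4: 4^168 ≡ 1 — hits 1, so not a primitive root.
g = 5: 5^168 ≡ 336; 5^112 ≡ 1 — hits 1, so not a primitive root.
g = 6: 6^168 ≡ 1 — hits 1, so not a primitive root.
g = 7: 7^168 ≡ 1 — hits 1, so not a primitive root.
g = 8: 8^168 ≡ 1 — hits 1, so not a primitive root.
g = 9: 9^168 ≡ 1 — hits 1, so not a primitive root.
g = 10: 10^168 ≡ 336; 10^112 ≡ 128; 10^48 ≡ 175 — none is 1, so 10 is a primitive root.
Hence the least primitive root of 337 is 10.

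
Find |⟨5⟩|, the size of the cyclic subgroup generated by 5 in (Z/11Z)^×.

5

Since 5 ∈ (Z/11Z)^×, its order divides φ(11) = 11 − 1 = 10 = 2 · 5.
Divisors of 10: 1, 2, 5, 10.
Compute 5^d (mod 11) for the divisors d until we hit 1:
5^1 ≡ 5 (mod 11)
5^2 ≡ 3 (mod 11)
5^5 ≡ 1 (mod 11) ✓
The smallest such exponent is 5, so the order of 5 is 5.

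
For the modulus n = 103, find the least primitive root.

φ(103) = 103 − 1 = 102 = 2 · 3 · 17.
Test candidates g = 2, 3, … against the prime factors q ∈ {2, 3, 17} of φ(103): g is a generator iff g^(102/q) ≢ 1 for every such q.
g = 2: 2^51 ≡ 1 — hits 1, so not a primitive root.
g = 3: 3^51 ≡ 102; 3^34 ≡ 1 — hits 1, so not a primitive root.
g = 4: 4^51 ≡ 1 — hits 1, so not a primitive root.
g = 5: 5^51 ≡ 102; 5^34 ≡ 56; 5^6 ≡ 72 — none is 1, so 5 is a primitive root.
The smallest primitive root modulo 103 is 5.

5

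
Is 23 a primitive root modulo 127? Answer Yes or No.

Yes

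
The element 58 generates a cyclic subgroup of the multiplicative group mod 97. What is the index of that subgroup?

Since 58 ∈ (Z/97Z)^×, its order divides φ(97) = 97 − 1 = 96 = 2^5 · 3.
Divisors of 96: 1, 2, 3, 4, 6, 8, 12, 16, 24, 32, 48, 96.
Evaluate successive powers at the divisors of 96:
58^1 ≡ 58 (mod 97)
58^2 ≡ 66 (mod 97)
58^3 ≡ 45 (mod 97)
58^4 ≡ 88 (mod 97)
58^6 ≡ 85 (mod 97)
58^8 ≡ 81 (mod 97)
58^12 ≡ 47 (mod 97)
58^16 ≡ 62 (mod 97)
58^24 ≡ 75 (mod 97)
58^32 ≡ 61 (mod 97)
58^48 ≡ 96 (mod 97)
58^96 ≡ 1 (mod 97) ✓
Thus |⟨58⟩| = ord(58) = 96.
Index = |(Z/97Z)^×| / |⟨58⟩| = 96 / 96 = 1.

1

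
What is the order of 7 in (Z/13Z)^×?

Since 7 ∈ (Z/13Z)^×, its order divides φ(13) = 13 − 1 = 12 = 2^2 · 3.
Divisors of 12: 1, 2, 3, 4, 6, 12.
Compute 7^d (mod 13) for the divisors d until we hit 1:
7^1 ≡ 7 (mod 13)
7^2 ≡ 10 (mod 13)
7^3 ≡ 5 (mod 13)
7^4 ≡ 9 (mod 13)
7^6 ≡ 12 (mod 13)
7^12 ≡ 1 (mod 13) ✓
Therefore the multiplicative order of 7 modulo 13 is 12.

12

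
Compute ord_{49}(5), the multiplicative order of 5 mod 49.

42

By Lagrange's theorem, ord_49(5) divides φ(49) = φ(7^2) = 7·(7−1) = 42 = 2 · 3 · 7.
Divisors of 42: 1, 2, 3, 6, 7, 14, 21, 42.
Check 5^d mod 49 for each divisor in increasing order:
5^1 ≡ 5
5^2 ≡ 25
5^3 ≡ 27
5^6 ≡ 43
5^7 ≡ 19
5^14 ≡ 18
5^21 ≡ 48
5^42 ≡ 1
The smallest such exponent is 42, so the order of 5 is 42.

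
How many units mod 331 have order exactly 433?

0

φ(331) = 331 − 1 = 330 = 2 · 3 · 5 · 11.
(Z/331Z)^× is cyclic (|G| = 330); a cyclic group of order m has exactly φ(d) elements of each order d | m, and none otherwise.
Here 330 is not a multiple of 433, so there are no elements of order 433.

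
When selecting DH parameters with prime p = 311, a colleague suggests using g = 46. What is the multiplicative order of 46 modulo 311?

By Lagrange's theorem, ord_311(46) divides φ(311) = 311 − 1 = 310 = 2 · 5 · 31.
Divisors of 310: 1, 2, 5, 10, 31, 62, 155, 310.
Check 46^d mod 311 for each divisor in increasing order:
46^1 ≡ 46
46^2 ≡ 250
46^5 ≡ 116
46^10 ≡ 83
46^31 ≡ 310
46^62 ≡ 1
So ord_311(46) = 62.

62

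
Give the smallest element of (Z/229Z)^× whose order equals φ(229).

6

φ(229) = 229 − 1 = 228 = 2^2 · 3 · 19.
Test candidates g = 2, 3, … against the prime factors q ∈ {2, 3, 19} of φ(229): g is a generator iff g^(228/q) ≢ 1 for every such q.
g = 2: 2^114 ≡ 228; 2^76 ≡ 1 — hits 1, so not a primitive root.
g = 3: 3^114 ≡ 1 — hits 1, so not a primitive root.
g = 4: 4^114 ≡ 1 — hits 1, so not a primitive root.
g = 5: 5^114 ≡ 1 — hits 1, so not a primitive root.
g = 6: 6^114 ≡ 228; 6^76 ≡ 134; 6^12 ≡ 165 — none is 1, so 6 is a primitive root.
So 6 is the smallest generator of (Z/229Z)^×.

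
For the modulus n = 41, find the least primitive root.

6

φ(41) = 41 − 1 = 40 = 2^3 · 5.
Test candidates g = 2, 3, … against the prime factors q ∈ {2, 5} of φ(41): g is a generator iff g^(40/q) ≢ 1 for every such q.
g = 2: 2^20 ≡ 1 — hits 1, so not a primitive root.
g = 3: 3^20 ≡ 40; 3^8 ≡ 1 — hits 1, so not a primitive root.
g = 4: 4^20 ≡ 1 — hits 1, so not a primitive root.
g = 5: 5^20 ≡ 1 — hits 1, so not a primitive root.
g = 6: 6^20 ≡ 40; 6^8 ≡ 10 — none is 1, so 6 is a primitive root.
So 6 is the smallest generator of (Z/41Z)^×.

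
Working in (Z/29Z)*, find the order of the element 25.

Since 25 ∈ (Z/29Z)^×, its order divides φ(29) = 29 − 1 = 28 = 2^2 · 7.
Divisors of 28: 1, 2, 4, 7, 14, 28.
Test each divisor d:
25^1 ≡ 25 (mod 29)
25^2 ≡ 16 (mod 29)
25^4 ≡ 24 (mod 29)
25^7 ≡ 1 (mod 29) ✓
The smallest such exponent is 7, so the order of 25 is 7.

7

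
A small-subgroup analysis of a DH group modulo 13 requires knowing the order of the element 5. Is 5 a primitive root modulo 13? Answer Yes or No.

φ(13) = 13 − 1 = 12 = 2^2 · 3.
An element g generates (Z/13Z)^× iff g^(12/q) ≢ 1 (mod 13) for each prime q ∈ {2, 3}.
5^6 ≡ 12 (mod 13)  [q = 2: ≢ 1 ✓]
5^4 ≡ 1 (mod 13)  [q = 3: ≡ 1 ✗]
Since 5^4 ≡ 1, the order of 5 divides 4 < 12, so 5 is not a primitive root.

No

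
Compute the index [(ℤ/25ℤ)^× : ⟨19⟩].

Since 19 ∈ (Z/25Z)^×, its order divides φ(25) = φ(5^2) = 5·(5−1) = 20 = 2^2 · 5.
Divisors of 20: 1, 2, 4, 5, 10, 20.
Check 19^d mod 25 for each divisor in increasing order:
19^1 ≡ 19 (mod 25)
19^2 ≡ 11 (mod 25)
19^4 ≡ 21 (mod 25)
19^5 ≡ 24 (mod 25)
19^10 ≡ 1 (mod 25) ✓
Thus |⟨19⟩| = ord(19) = 10.
Index = |(Z/25Z)^×| / |⟨19⟩| = 20 / 10 = 2.

2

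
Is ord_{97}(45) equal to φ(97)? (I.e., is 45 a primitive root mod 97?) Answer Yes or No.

No

φ(97) = 97 − 1 = 96 = 2^5 · 3.
45 is a primitive root mod 97 iff 45^(φ(97)/q) ≢ 1 for every prime q | φ(97), i.e. q ∈ {2, 3}.
45^48 ≡ 96 (mod 97)  [q = 2: ≢ 1 ✓]
45^32 ≡ 1 (mod 97)  [q = 3: ≡ 1 ✗]
Since 45^32 ≡ 1, the order of 45 divides 32 < 96, so 45 is not a primitive root.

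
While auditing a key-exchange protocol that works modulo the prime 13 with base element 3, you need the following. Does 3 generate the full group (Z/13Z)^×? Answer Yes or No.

No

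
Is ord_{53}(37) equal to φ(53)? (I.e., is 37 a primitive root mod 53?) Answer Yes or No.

φ(53) = 53 − 1 = 52 = 2^2 · 13.
An element g generates (Z/53Z)^× iff g^(52/q) ≢ 1 (mod 53) for each prime q ∈ {2, 13}.
37^26 ≡ 1 (mod 53)  [q = 2: ≡ 1 ✗]
37^4 ≡ 28 (mod 53)  [q = 13: ≢ 1 ✓]
37^26 ≡ 1 shows ord(37) | 26, strictly less than φ(53); not a primitive root.

No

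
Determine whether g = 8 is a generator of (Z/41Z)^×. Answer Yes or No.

φ(41) = 41 − 1 = 40 = 2^3 · 5.
Test 8^(40/q) mod 41 for each prime factor q of 40:
8^20 ≡ 1 (mod 41)  [q = 2: ≡ 1 ✗]
8^8 ≡ 16 (mod 41)  [q = 5: ≢ 1 ✓]
8^20 ≡ 1 shows ord(8) | 20, strictly less than φ(41); not a primitive root.

No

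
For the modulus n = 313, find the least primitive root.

φ(313) = 313 − 1 = 312 = 2^3 · 3 · 13.
Test candidates g = 2, 3, … against the prime factors q ∈ {2, 3, 13} of φ(313): g is a generator iff g^(312/q) ≢ 1 for every such q.
g = 2: 2^156 ≡ 1 — hits 1, so not a primitive root.
g = 3: 3^156 ≡ 1 — hits 1, so not a primitive root.
g = 4: 4^156 ≡ 1 — hits 1, so not a primitive root.
g = 5: 5^156 ≡ 312; 5^104 ≡ 1 — hits 1, so not a primitive root.
g = 6: 6^156 ≡ 1 — hits 1, so not a primitive root.
g = 7: 7^156 ≡ 312; 7^104 ≡ 1 — hits 1, so not a primitive root.
g = 8: 8^156 ≡ 1 — hits 1, so not a primitive root.
g = 9: 9^156 ≡ 1 — hits 1, so not a primitive root.
g = 10: 10^156 ≡ 312; 10^104 ≡ 214; 10^24 ≡ 103 — none is 1, so 10 is a primitive root.
The smallest primitive root modulo 313 is 10.

10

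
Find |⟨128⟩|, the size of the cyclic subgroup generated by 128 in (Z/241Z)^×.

ord(128) | φ(241) = 241 − 1 = 240 = 2^4 · 3 · 5.
Divisors of 240: 1, 2, 3, 4, 5, 6, 8, 10, 12, 15, 16, 20, 24, 30, 40, 48, 60, 80, 120, 240.
Evaluate successive powers at the divisors of 240:
128^1 ≡ 128 (mod 241)
128^2 ≡ 237 (mod 241)
128^3 ≡ 211 (mod 241)
128^4 ≡ 16 (mod 241)
128^5 ≡ 120 (mod 241)
128^6 ≡ 177 (mod 241)
128^8 ≡ 15 (mod 241)
128^10 ≡ 181 (mod 241)
128^12 ≡ 240 (mod 241)
128^15 ≡ 30 (mod 241)
128^16 ≡ 225 (mod 241)
128^20 ≡ 226 (mod 241)
128^24 ≡ 1 (mod 241) ✓
The smallest such exponent is 24, so the order of 128 is 24.

24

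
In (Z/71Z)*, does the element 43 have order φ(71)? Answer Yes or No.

φ(71) = 71 − 1 = 70 = 2 · 5 · 7.
It suffices to check that the order of 43 is not a proper divisor of 70: compute 43^(70/q) for q ∈ {2, 5, 7}.
43^35 ≡ 1 (mod 71)  [q = 2: ≡ 1 ✗]
43^14 ≡ 57 (mod 71)  [q = 5: ≢ 1 ✓]
43^10 ≡ 30 (mod 71)  [q = 7: ≢ 1 ✓]
43^35 ≡ 1 shows ord(43) | 35, strictly less than φ(71); not a primitive root.

No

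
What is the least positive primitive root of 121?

φ(121) = φ(11^2) = 11·(11−1) = 110 = 2 · 5 · 11.
g is a primitive root iff g^(110/q) ≢ 1 (mod 121) for each prime q ∈ {2, 5, 11}.
g = 2: 2^55 ≡ 120; 2^22 ≡ 81; 2^10 ≡ 56 — none is 1, so 2 is a primitive root.
Hence the least primitive root of 121 is 2.

2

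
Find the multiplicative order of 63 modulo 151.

150

Since 63 ∈ (Z/151Z)^×, its order divides φ(151) = 151 − 1 = 150 = 2 · 3 · 5^2.
Divisors of 150: 1, 2, 3, 5, 6, 10, 15, 25, 30, 50, 75, 150.
Compute 63^d (mod 151) for the divisors d until we hit 1:
63^1 ≡ 63
63^2 ≡ 43
63^3 ≡ 142
63^5 ≡ 66
63^6 ≡ 81
63^10 ≡ 128
63^15 ≡ 143
63^25 ≡ 33
63^30 ≡ 64
63^50 ≡ 32
63^75 ≡ 150
63^150 ≡ 1
Therefore the multiplicative order of 63 modulo 151 is 150.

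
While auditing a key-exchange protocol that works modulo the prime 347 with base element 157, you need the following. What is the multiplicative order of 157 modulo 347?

173

By Lagrange's theorem, ord_347(157) divides φ(347) = 347 − 1 = 346 = 2 · 173.
Divisors of 346: 1, 2, 173, 346.
Compute 157^d (mod 347) for the divisors d until we hit 1:
157^1 ≡ 157
157^2 ≡ 12
157^173 ≡ 1
Therefore the multiplicative order of 157 modulo 347 is 173.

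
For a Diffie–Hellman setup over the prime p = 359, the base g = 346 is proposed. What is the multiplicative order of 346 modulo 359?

179

ord(346) | φ(359) = 359 − 1 = 358 = 2 · 179.
Divisors of 358: 1, 2, 179, 358.
Evaluate successive powers at the divisors of 358:
346^1 ≡ 346 (mod 359)
346^2 ≡ 169 (mod 359)
346^179 ≡ 1 (mod 359) ✓
Hence ord(346) = 179.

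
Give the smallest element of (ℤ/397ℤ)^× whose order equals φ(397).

φ(397) = 397 − 1 = 396 = 2^2 · 3^2 · 11.
Test candidates g = 2, 3, … against the prime factors q ∈ {2, 3, 11} of φ(397): g is a generator iff g^(396/q) ≢ 1 for every such q.
g = 2: 2^198 ≡ 396; 2^132 ≡ 1 — hits 1, so not a primitive root.
g = 3: 3^198 ≡ 1 — hits 1, so not a primitive root.
g = 4: 4^198 ≡ 1 — hits 1, so not a primitive root.
g = 5: 5^198 ≡ 396; 5^132 ≡ 362; 5^36 ≡ 290 — none is 1, so 5 is a primitive root.
Hence the least primitive root of 397 is 5.

5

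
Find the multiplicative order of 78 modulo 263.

The order of 78 must divide φ(263) = 263 − 1 = 262 = 2 · 131.
Divisors of 262: 1, 2, 131, 262.
Evaluate successive powers at the divisors of 262:
78^1 ≡ 78 (mod 263)
78^2 ≡ 35 (mod 263)
78^131 ≡ 1 (mod 263) ✓
Hence ord(78) = 131.

131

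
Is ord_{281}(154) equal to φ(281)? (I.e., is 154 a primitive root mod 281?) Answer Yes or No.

Yes

φ(281) = 281 − 1 = 280 = 2^3 · 5 · 7.
Test 154^(280/q) mod 281 for each prime factor q of 280:
154^140 ≡ 280 (mod 281)  [q = 2: ≢ 1 ✓]
154^56 ≡ 232 (mod 281)  [q = 5: ≢ 1 ✓]
154^40 ≡ 181 (mod 281)  [q = 7: ≢ 1 ✓]
None equal 1, so ord_281(154) = 280: 154 is a primitive root.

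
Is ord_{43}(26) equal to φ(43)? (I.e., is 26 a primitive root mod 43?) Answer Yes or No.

φ(43) = 43 − 1 = 42 = 2 · 3 · 7.
26 is a primitive root mod 43 iff 26^(φ(43)/q) ≢ 1 for every prime q | φ(43), i.e. q ∈ {2, 3, 7}.
26^21 ≡ 42 (mod 43)  [q = 2: ≢ 1 ✓]
26^14 ≡ 6 (mod 43)  [q = 3: ≢ 1 ✓]
26^6 ≡ 35 (mod 43)  [q = 7: ≢ 1 ✓]
None equal 1, so ord_43(26) = 42: 26 is a primitive root.

Yes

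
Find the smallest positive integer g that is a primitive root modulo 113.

φ(113) = 113 − 1 = 112 = 2^4 · 7.
g is a primitive root iff g^(112/q) ≢ 1 (mod 113) for each prime q ∈ {2, 7}.
g = 2: 2^56 ≡ 1 — hits 1, so not a primitive root.
g = 3: 3^56 ≡ 112; 3^16 ≡ 49 — none is 1, so 3 is a primitive root.
So 3 is the smallest generator of (Z/113Z)^×.

3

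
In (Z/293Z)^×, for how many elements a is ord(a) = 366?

0

φ(293) = 293 − 1 = 292 = 2^2 · 73.
In a cyclic group of order 292, there are φ(d) elements of order d for each divisor d of 292, and zero for non-divisors.
366 does not divide 292, so no element of (Z/293Z)^× has order 366.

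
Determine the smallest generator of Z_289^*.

3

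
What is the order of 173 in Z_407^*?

90

By Lagrange's theorem, ord_407(173) divides φ(407) = φ(11·37) = (11−1)·(37−1) = 10·36 = 360 = 2^3 · 3^2 · 5.
Divisors of 360: 1, 2, 3, 4, 5, 6, 8, 9, 10, 12, 15, 18, 20, 24, 30, 36, 40, 45, 60, 72, 90, 120, 180, 360.
Check 173^d mod 407 for each divisor in increasing order:
173^1 ≡ 173
173^2 ≡ 218
173^3 ≡ 270
173^4 ≡ 312
173^5 ≡ 252
173^6 ≡ 47
173^8 ≡ 71
173^9 ≡ 73
173^10 ≡ 12
173^12 ≡ 174
173^15 ≡ 175
173^18 ≡ 38
173^20 ≡ 144
173^24 ≡ 158
173^30 ≡ 100
173^36 ≡ 223
173^40 ≡ 386
173^45 ≡ 406
173^60 ≡ 232
173^72 ≡ 75
173^90 ≡ 1
The smallest such exponent is 90, so the order of 173 is 90.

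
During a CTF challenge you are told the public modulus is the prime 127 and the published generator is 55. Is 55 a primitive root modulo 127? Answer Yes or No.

φ(127) = 127 − 1 = 126 = 2 · 3^2 · 7.
An element g generates (Z/127Z)^× iff g^(126/q) ≢ 1 (mod 127) for each prime q ∈ {2, 3, 7}.
55^63 ≡ 126 (mod 127)  [q = 2: ≢ 1 ✓]
55^42 ≡ 19 (mod 127)  [q = 3: ≢ 1 ✓]
55^18 ≡ 4 (mod 127)  [q = 7: ≢ 1 ✓]
Every test exponent gives a nontrivial residue, hence 55 generates the full group.

Yes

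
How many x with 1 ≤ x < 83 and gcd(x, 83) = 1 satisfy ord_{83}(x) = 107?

0

φ(83) = 83 − 1 = 82 = 2 · 41.
(Z/83Z)^× is cyclic (|G| = 82); a cyclic group of order m has exactly φ(d) elements of each order d | m, and none otherwise.
Here 82 is not a multiple of 107, so there are no elements of order 107.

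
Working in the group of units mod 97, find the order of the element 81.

The order of 81 must divide φ(97) = 97 − 1 = 96 = 2^5 · 3.
Divisors of 96: 1, 2, 3, 4, 6, 8, 12, 16, 24, 32, 48, 96.
Evaluate successive powers at the divisors of 96:
81^1 ≡ 81 (mod 97)
81^2 ≡ 62 (mod 97)
81^3 ≡ 75 (mod 97)
81^4 ≡ 61 (mod 97)
81^6 ≡ 96 (mod 97)
81^8 ≡ 35 (mod 97)
81^12 ≡ 1 (mod 97) ✓
Hence ord(81) = 12.

12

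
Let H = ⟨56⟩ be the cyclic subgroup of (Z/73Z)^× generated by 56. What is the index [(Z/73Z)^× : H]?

3

By Lagrange's theorem, ord_73(56) divides φ(73) = 73 − 1 = 72 = 2^3 · 3^2.
Divisors of 72: 1, 2, 3, 4, 6, 8, 9, 12, 18, 24, 36, 72.
Check 56^d mod 73 for each divisor in increasing order:
56^1 ≡ 56 (mod 73)
56^2 ≡ 70 (mod 73)
56^3 ≡ 51 (mod 73)
56^4 ≡ 9 (mod 73)
56^6 ≡ 46 (mod 73)
56^8 ≡ 8 (mod 73)
56^9 ≡ 10 (mod 73)
56^12 ≡ 72 (mod 73)
56^18 ≡ 27 (mod 73)
56^24 ≡ 1 (mod 73) ✓
The order of 56 is 24, so the subgroup it generates has 24 elements.
Index = |(Z/73Z)^×| / |⟨56⟩| = 72 / 24 = 3.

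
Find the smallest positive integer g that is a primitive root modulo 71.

7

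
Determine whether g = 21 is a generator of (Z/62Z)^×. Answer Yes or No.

Yes

φ(62) = φ(2)·φ(31) = 1·30 = 30 = 2 · 3 · 5.
It suffices to check that the order of 21 is not a proper divisor of 30: compute 21^(30/q) for q ∈ {2, 3, 5}.
21^15 ≡ 61 (mod 62)  [q = 2: ≢ 1 ✓]
21^10 ≡ 5 (mod 62)  [q = 3: ≢ 1 ✓]
21^6 ≡ 33 (mod 62)  [q = 5: ≢ 1 ✓]
Every test exponent gives a nontrivial residue, hence 21 generates the full group.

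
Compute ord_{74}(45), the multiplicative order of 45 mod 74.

12

Since 45 ∈ (Z/74Z)^×, its order divides φ(74) = φ(2)·φ(37) = 1·36 = 36 = 2^2 · 3^2.
Divisors of 36: 1, 2, 3, 4, 6, 9, 12, 18, 36.
Evaluate successive powers at the divisors of 36:
45^1 ≡ 45 (mod 74)
45^2 ≡ 27 (mod 74)
45^3 ≡ 31 (mod 74)
45^4 ≡ 63 (mod 74)
45^6 ≡ 73 (mod 74)
45^9 ≡ 43 (mod 74)
45^12 ≡ 1 (mod 74) ✓
Hence ord(45) = 12.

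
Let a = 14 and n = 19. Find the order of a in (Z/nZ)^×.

18

The order of 14 must divide φ(19) = 19 − 1 = 18 = 2 · 3^2.
Divisors of 18: 1, 2, 3, 6, 9, 18.
Compute 14^d (mod 19) for the divisors d until we hit 1:
14^1 ≡ 14 (mod 19)
14^2 ≡ 6 (mod 19)
14^3 ≡ 8 (mod 19)
14^6 ≡ 7 (mod 19)
14^9 ≡ 18 (mod 19)
14^18 ≡ 1 (mod 19) ✓
So ord_19(14) = 18.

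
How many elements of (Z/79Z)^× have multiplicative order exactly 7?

0

φ(79) = 79 − 1 = 78 = 2 · 3 · 13.
In a cyclic group of order 78, there are φ(d) elements of order d for each divisor d of 78, and zero for non-divisors.
Here 78 is not a multiple of 7, so there are no elements of order 7.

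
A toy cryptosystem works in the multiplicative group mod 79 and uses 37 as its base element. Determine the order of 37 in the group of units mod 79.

By Lagrange's theorem, ord_79(37) divides φ(79) = 79 − 1 = 78 = 2 · 3 · 13.
Divisors of 78: 1, 2, 3, 6, 13, 26, 39, 78.
Compute 37^d (mod 79) for the divisors d until we hit 1:
37^1 ≡ 37 (mod 79)
37^2 ≡ 26 (mod 79)
37^3 ≡ 14 (mod 79)
37^6 ≡ 38 (mod 79)
37^13 ≡ 24 (mod 79)
37^26 ≡ 23 (mod 79)
37^39 ≡ 78 (mod 79)
37^78 ≡ 1 (mod 79) ✓
The smallest such exponent is 78, so the order of 37 is 78.

78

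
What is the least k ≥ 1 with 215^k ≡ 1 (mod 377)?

12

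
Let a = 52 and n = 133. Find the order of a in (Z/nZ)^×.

Since 52 ∈ (Z/133Z)^×, its order divides φ(133) = φ(7·19) = (7−1)·(19−1) = 6·18 = 108 = 2^2 · 3^3.
Divisors of 108: 1, 2, 3, 4, 6, 9, 12, 18, 27, 36, 54, 108.
Test each divisor d:
52^1 ≡ 52 (mod 133)
52^2 ≡ 44 (mod 133)
52^3 ≡ 27 (mod 133)
52^4 ≡ 74 (mod 133)
52^6 ≡ 64 (mod 133)
52^9 ≡ 132 (mod 133)
52^12 ≡ 106 (mod 133)
52^18 ≡ 1 (mod 133) ✓
The smallest such exponent is 18, so the order of 52 is 18.

18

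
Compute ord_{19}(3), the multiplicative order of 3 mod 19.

18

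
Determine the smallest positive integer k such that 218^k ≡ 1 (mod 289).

272

The order of 218 must divide φ(289) = φ(17^2) = 17·(17−1) = 272 = 2^4 · 17.
Divisors of 272: 1, 2, 4, 8, 16, 17, 34, 68, 136, 272.
Compute 218^d (mod 289) for the divisors d until we hit 1:
218^1 ≡ 218
218^2 ≡ 128
218^4 ≡ 200
218^8 ≡ 118
218^16 ≡ 52
218^17 ≡ 65
218^34 ≡ 179
218^68 ≡ 251
218^136 ≡ 288
218^272 ≡ 1
So ord_289(218) = 272.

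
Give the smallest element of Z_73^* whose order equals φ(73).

5

φ(73) = 73 − 1 = 72 = 2^3 · 3^2.
Test candidates g = 2, 3, … against the prime factors q ∈ {2, 3} of φ(73): g is a generator iff g^(72/q) ≢ 1 for every such q.
g = 2: 2^36 ≡ 1 — hits 1, so not a primitive root.
g = 3: 3^36 ≡ 1 — hits 1, so not a primitive root.
g = 4: 4^36 ≡ 1 — hits 1, so not a primitive root.
g = 5: 5^36 ≡ 72; 5^24 ≡ 8 — none is 1, so 5 is a primitive root.
The smallest primitive root modulo 73 is 5.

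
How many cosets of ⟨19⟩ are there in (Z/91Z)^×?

By Lagrange's theorem, ord_91(19) divides φ(91) = φ(7·13) = (7−1)·(13−1) = 6·12 = 72 = 2^3 · 3^2.
Divisors of 72: 1, 2, 3, 4, 6, 8, 9, 12, 18, 24, 36, 72.
Compute 19^d (mod 91) for the divisors d until we hit 1:
19^1 ≡ 19 (mod 91)
19^2 ≡ 88 (mod 91)
19^3 ≡ 34 (mod 91)
19^4 ≡ 9 (mod 91)
19^6 ≡ 64 (mod 91)
19^8 ≡ 81 (mod 91)
19^9 ≡ 83 (mod 91)
19^12 ≡ 1 (mod 91) ✓
The order of 19 is 12, so the subgroup it generates has 12 elements.
[(Z/91Z)^× : ⟨19⟩] = 72/12 = 6.

6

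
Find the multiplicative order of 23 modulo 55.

4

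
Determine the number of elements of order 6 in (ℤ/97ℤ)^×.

2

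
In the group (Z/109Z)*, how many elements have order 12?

φ(109) = 109 − 1 = 108 = 2^2 · 3^3.
In a cyclic group of order 108, there are φ(d) elements of order d for each divisor d of 108, and zero for non-divisors.
12 = 2^2 · 3 divides 108, and φ(12) = 4.

4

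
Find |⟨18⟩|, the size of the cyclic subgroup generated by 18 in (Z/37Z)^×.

36

ord(18) | φ(37) = 37 − 1 = 36 = 2^2 · 3^2.
Divisors of 36: 1, 2, 3, 4, 6, 9, 12, 18, 36.
Compute 18^d (mod 37) for the divisors d until we hit 1:
18^1 ≡ 18 (mod 37)
18^2 ≡ 28 (mod 37)
18^3 ≡ 23 (mod 37)
18^4 ≡ 7 (mod 37)
18^6 ≡ 11 (mod 37)
18^9 ≡ 31 (mod 37)
18^12 ≡ 10 (mod 37)
18^18 ≡ 36 (mod 37)
18^36 ≡ 1 (mod 37) ✓
The smallest such exponent is 36, so the order of 18 is 36.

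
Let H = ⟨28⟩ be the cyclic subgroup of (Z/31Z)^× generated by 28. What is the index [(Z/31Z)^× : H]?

The order of 28 must divide φ(31) = 31 − 1 = 30 = 2 · 3 · 5.
Divisors of 30: 1, 2, 3, 5, 6, 10, 15, 30.
Evaluate successive powers at the divisors of 30:
28^1 ≡ 28 (mod 31)
28^2 ≡ 9 (mod 31)
28^3 ≡ 4 (mod 31)
28^5 ≡ 5 (mod 31)
28^6 ≡ 16 (mod 31)
28^10 ≡ 25 (mod 31)
28^15 ≡ 1 (mod 31) ✓
So ord_31(28) = 15, hence |⟨28⟩| = 15.
Index = |(Z/31Z)^×| / |⟨28⟩| = 30 / 15 = 2.

2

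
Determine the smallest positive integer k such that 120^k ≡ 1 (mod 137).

68

ord(120) | φ(137) = 137 − 1 = 136 = 2^3 · 17.
Divisors of 136: 1, 2, 4, 8, 17, 34, 68, 136.
Evaluate successive powers at the divisors of 136:
120^1 ≡ 120 (mod 137)
120^2 ≡ 15 (mod 137)
120^4 ≡ 88 (mod 137)
120^8 ≡ 72 (mod 137)
120^17 ≡ 100 (mod 137)
120^34 ≡ 136 (mod 137)
120^68 ≡ 1 (mod 137) ✓
So ord_137(120) = 68.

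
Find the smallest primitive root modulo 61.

φ(61) = 61 − 1 = 60 = 2^2 · 3 · 5.
g is a primitive root iff g^(60/q) ≢ 1 (mod 61) for each prime q ∈ {2, 3, 5}.
g = 2: 2^30 ≡ 60; 2^20 ≡ 47; 2^12 ≡ 9 — none is 1, so 2 is a primitive root.
So 2 is the smallest generator of (Z/61Z)^×.

2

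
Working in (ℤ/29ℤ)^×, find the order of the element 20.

7

ord(20) | φ(29) = 29 − 1 = 28 = 2^2 · 7.
Divisors of 28: 1, 2, 4, 7, 14, 28.
Compute 20^d (mod 29) for the divisors d until we hit 1:
20^1 ≡ 20 (mod 29)
20^2 ≡ 23 (mod 29)
20^4 ≡ 7 (mod 29)
20^7 ≡ 1 (mod 29) ✓
So ord_29(20) = 7.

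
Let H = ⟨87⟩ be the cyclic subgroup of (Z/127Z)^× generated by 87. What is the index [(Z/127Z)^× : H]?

The order of 87 must divide φ(127) = 127 − 1 = 126 = 2 · 3^2 · 7.
Divisors of 126: 1, 2, 3, 6, 7, 9, 14, 18, 21, 42, 63, 126.
Compute 87^d (mod 127) for the divisors d until we hit 1:
87^1 ≡ 87 (mod 127)
87^2 ≡ 76 (mod 127)
87^3 ≡ 8 (mod 127)
87^6 ≡ 64 (mod 127)
87^7 ≡ 107 (mod 127)
87^9 ≡ 4 (mod 127)
87^14 ≡ 19 (mod 127)
87^18 ≡ 16 (mod 127)
87^21 ≡ 1 (mod 127) ✓
The order of 87 is 21, so the subgroup it generates has 21 elements.
Index = |(Z/127Z)^×| / |⟨87⟩| = 126 / 21 = 6.

6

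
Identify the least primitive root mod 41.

6

φ(41) = 41 − 1 = 40 = 2^3 · 5.
g is a primitive root iff g^(40/q) ≢ 1 (mod 41) for each prime q ∈ {2, 5}.
g = 2: 2^20 ≡ 1 — hits 1, so not a primitive root.
g = 3: 3^20 ≡ 40; 3^8 ≡ 1 — hits 1, so not a primitive root.
g = 4: 4^20 ≡ 1 — hits 1, so not a primitive root.
g = 5: 5^20 ≡ 1 — hits 1, so not a primitive root.
g = 6: 6^20 ≡ 40; 6^8 ≡ 10 — none is 1, so 6 is a primitive root.
So 6 is the smallest generator of (Z/41Z)^×.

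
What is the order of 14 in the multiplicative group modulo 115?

The order of 14 must divide φ(115) = φ(5·23) = (5−1)·(23−1) = 4·22 = 88 = 2^3 · 11.
Divisors of 88: 1, 2, 4, 8, 11, 22, 44, 88.
Check 14^d mod 115 for each divisor in increasing order:
14^1 ≡ 14 (mod 115)
14^2 ≡ 81 (mod 115)
14^4 ≡ 6 (mod 115)
14^8 ≡ 36 (mod 115)
14^11 ≡ 114 (mod 115)
14^22 ≡ 1 (mod 115) ✓
The smallest such exponent is 22, so the order of 14 is 22.

22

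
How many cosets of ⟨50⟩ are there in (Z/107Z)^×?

1

Since 50 ∈ (Z/107Z)^×, its order divides φ(107) = 107 − 1 = 106 = 2 · 53.
Divisors of 106: 1, 2, 53, 106.
Test each divisor d:
50^1 ≡ 50 (mod 107)
50^2 ≡ 39 (mod 107)
50^53 ≡ 106 (mod 107)
50^106 ≡ 1 (mod 107) ✓
The order of 50 is 106, so the subgroup it generates has 106 elements.
The index is φ(107) / ord(50) = 106 / 106 = 1.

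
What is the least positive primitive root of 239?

7

φ(239) = 239 − 1 = 238 = 2 · 7 · 17.
Test candidates g = 2, 3, … against the prime factors q ∈ {2, 7, 17} of φ(239): g is a generator iff g^(238/q) ≢ 1 for every such q.
g = 2: 2^119 ≡ 1 — hits 1, so not a primitive root.
g = 3: 3^119 ≡ 1 — hits 1, so not a primitive root.
g = 4: 4^119 ≡ 1 — hits 1, so not a primitive root.
g = 5: 5^119 ≡ 1 — hits 1, so not a primitive root.
g = 6: 6^119 ≡ 1 — hits 1, so not a primitive root.
g = 7: 7^119 ≡ 238; 7^34 ≡ 24; 7^14 ≡ 211 — none is 1, so 7 is a primitive root.
So 7 is the smallest generator of (Z/239Z)^×.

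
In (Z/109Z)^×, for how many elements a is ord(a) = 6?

φ(109) = 109 − 1 = 108 = 2^2 · 3^3.
Since (Z/109Z)^× is cyclic of order 108, the number of elements of order d is φ(d) when d | 108 and 0 otherwise.
6 = 2 · 3 divides 108, and φ(6) = 2.

2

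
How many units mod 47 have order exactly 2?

φ(47) = 47 − 1 = 46 = 2 · 23.
(Z/47Z)^× is cyclic (|G| = 46); a cyclic group of order m has exactly φ(d) elements of each order d | m, and none otherwise.
2 | 46, and φ(2) = 2 − 1 = 1.

1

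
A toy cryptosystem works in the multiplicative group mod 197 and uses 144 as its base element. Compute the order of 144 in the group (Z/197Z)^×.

98

Since 144 ∈ (Z/197Z)^×, its order divides φ(197) = 197 − 1 = 196 = 2^2 · 7^2.
Divisors of 196: 1, 2, 4, 7, 14, 28, 49, 98, 196.
Check 144^d mod 197 for each divisor in increasing order:
144^1 ≡ 144
144^2 ≡ 51
144^4 ≡ 40
144^7 ≡ 33
144^14 ≡ 104
144^28 ≡ 178
144^49 ≡ 196
144^98 ≡ 1
Hence ord(144) = 98.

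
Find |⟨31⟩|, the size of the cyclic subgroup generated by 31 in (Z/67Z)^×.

66

The order of 31 must divide φ(67) = 67 − 1 = 66 = 2 · 3 · 11.
Divisors of 66: 1, 2, 3, 6, 11, 22, 33, 66.
Evaluate successive powers at the divisors of 66:
31^1 ≡ 31
31^2 ≡ 23
31^3 ≡ 43
31^6 ≡ 40
31^11 ≡ 30
31^22 ≡ 29
31^33 ≡ 66
31^66 ≡ 1
So ord_67(31) = 66.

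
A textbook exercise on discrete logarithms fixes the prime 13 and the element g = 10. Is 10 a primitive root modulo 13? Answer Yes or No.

φ(13) = 13 − 1 = 12 = 2^2 · 3.
An element g generates (Z/13Z)^× iff g^(12/q) ≢ 1 (mod 13) for each prime q ∈ {2, 3}.
10^6 ≡ 1 (mod 13)  [q = 2: ≡ 1 ✗]
10^4 ≡ 3 (mod 13)  [q = 3: ≢ 1 ✓]
10^6 ≡ 1 shows ord(10) | 6, strictly less than φ(13); not a primitive root.

No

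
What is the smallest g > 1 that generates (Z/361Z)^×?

φ(361) = φ(19^2) = 19·(19−1) = 342 = 2 · 3^2 · 19.
Test candidates g = 2, 3, … against the prime factors q ∈ {2, 3, 19} of φ(361): g is a generator iff g^(342/q) ≢ 1 for every such q.
g = 2: 2^171 ≡ 360; 2^114 ≡ 292; 2^18 ≡ 58 — none is 1, so 2 is a primitive root.
The smallest primitive root modulo 361 is 2.

2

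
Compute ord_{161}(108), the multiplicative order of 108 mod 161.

66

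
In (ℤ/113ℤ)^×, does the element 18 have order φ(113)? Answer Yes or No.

No

φ(113) = 113 − 1 = 112 = 2^4 · 7.
It suffices to check that the order of 18 is not a proper divisor of 112: compute 18^(112/q) for q ∈ {2, 7}.
18^56 ≡ 1 (mod 113)  [q = 2: ≡ 1 ✗]
18^16 ≡ 1 (mod 113)  [q = 7: ≡ 1 ✗]
The check at q = 2 fails, so 18 generates a proper subgroup.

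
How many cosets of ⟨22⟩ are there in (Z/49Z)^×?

6

Since 22 ∈ (Z/49Z)^×, its order divides φ(49) = φ(7^2) = 7·(7−1) = 42 = 2 · 3 · 7.
Divisors of 42: 1, 2, 3, 6, 7, 14, 21, 42.
Evaluate successive powers at the divisors of 42:
22^1 ≡ 22
22^2 ≡ 43
22^3 ≡ 15
22^6 ≡ 29
22^7 ≡ 1
The order of 22 is 7, so the subgroup it generates has 7 elements.
Index = |(Z/49Z)^×| / |⟨22⟩| = 42 / 7 = 6.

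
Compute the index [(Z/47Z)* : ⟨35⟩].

1

The order of 35 must divide φ(47) = 47 − 1 = 46 = 2 · 23.
Divisors of 46: 1, 2, 23, 46.
Compute 35^d (mod 47) for the divisors d until we hit 1:
35^1 ≡ 35 (mod 47)
35^2 ≡ 3 (mod 47)
35^23 ≡ 46 (mod 47)
35^46 ≡ 1 (mod 47) ✓
So ord_47(35) = 46, hence |⟨35⟩| = 46.
[(Z/47Z)^× : ⟨35⟩] = 46/46 = 1.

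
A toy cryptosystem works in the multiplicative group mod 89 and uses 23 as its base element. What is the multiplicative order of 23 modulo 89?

Since 23 ∈ (Z/89Z)^×, its order divides φ(89) = 89 − 1 = 88 = 2^3 · 11.
Divisors of 88: 1, 2, 4, 8, 11, 22, 44, 88.
Check 23^d mod 89 for each divisor in increasing order:
23^1 ≡ 23 (mod 89)
23^2 ≡ 84 (mod 89)
23^4 ≡ 25 (mod 89)
23^8 ≡ 2 (mod 89)
23^11 ≡ 37 (mod 89)
23^22 ≡ 34 (mod 89)
23^44 ≡ 88 (mod 89)
23^88 ≡ 1 (mod 89) ✓
Therefore the multiplicative order of 23 modulo 89 is 88.

88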